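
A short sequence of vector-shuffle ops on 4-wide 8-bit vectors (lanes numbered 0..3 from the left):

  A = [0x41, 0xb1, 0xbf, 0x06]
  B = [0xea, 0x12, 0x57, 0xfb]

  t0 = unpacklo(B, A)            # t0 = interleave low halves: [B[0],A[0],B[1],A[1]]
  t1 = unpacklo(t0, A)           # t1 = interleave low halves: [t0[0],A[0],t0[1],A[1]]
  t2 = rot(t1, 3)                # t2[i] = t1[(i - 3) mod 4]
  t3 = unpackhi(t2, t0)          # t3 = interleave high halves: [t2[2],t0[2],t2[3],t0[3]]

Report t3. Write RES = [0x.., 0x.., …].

t0 = [0xea, 0x41, 0x12, 0xb1]
t1 = [0xea, 0x41, 0x41, 0xb1]
t2 = [0x41, 0x41, 0xb1, 0xea]
t3 = [0xb1, 0x12, 0xea, 0xb1]

RES = [ 0xb1  0x12  0xea  0xb1 ]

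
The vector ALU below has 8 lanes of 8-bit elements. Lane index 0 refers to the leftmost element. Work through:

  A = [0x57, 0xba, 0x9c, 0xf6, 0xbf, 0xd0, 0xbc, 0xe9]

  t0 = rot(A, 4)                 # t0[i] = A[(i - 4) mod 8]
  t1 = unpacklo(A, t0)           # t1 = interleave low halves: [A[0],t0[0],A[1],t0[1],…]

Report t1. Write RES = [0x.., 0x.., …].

RES = [ 0x57  0xbf  0xba  0xd0  0x9c  0xbc  0xf6  0xe9 ]

t0 = [0xbf, 0xd0, 0xbc, 0xe9, 0x57, 0xba, 0x9c, 0xf6]
t1 = [0x57, 0xbf, 0xba, 0xd0, 0x9c, 0xbc, 0xf6, 0xe9]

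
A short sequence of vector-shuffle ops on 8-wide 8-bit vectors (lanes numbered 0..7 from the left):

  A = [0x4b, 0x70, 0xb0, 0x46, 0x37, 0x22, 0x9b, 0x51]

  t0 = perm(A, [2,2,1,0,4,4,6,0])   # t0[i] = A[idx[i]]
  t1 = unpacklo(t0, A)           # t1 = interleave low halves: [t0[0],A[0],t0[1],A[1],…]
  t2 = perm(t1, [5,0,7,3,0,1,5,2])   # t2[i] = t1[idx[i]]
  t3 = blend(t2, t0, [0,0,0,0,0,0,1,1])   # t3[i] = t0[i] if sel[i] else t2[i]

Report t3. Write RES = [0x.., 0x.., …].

  t0: b0 b0 70 4b 37 37 9b 4b
  t1: b0 4b b0 70 70 b0 4b 46
  t2: b0 b0 46 70 b0 4b b0 b0
  t3: b0 b0 46 70 b0 4b 9b 4b

RES = [ 0xb0  0xb0  0x46  0x70  0xb0  0x4b  0x9b  0x4b ]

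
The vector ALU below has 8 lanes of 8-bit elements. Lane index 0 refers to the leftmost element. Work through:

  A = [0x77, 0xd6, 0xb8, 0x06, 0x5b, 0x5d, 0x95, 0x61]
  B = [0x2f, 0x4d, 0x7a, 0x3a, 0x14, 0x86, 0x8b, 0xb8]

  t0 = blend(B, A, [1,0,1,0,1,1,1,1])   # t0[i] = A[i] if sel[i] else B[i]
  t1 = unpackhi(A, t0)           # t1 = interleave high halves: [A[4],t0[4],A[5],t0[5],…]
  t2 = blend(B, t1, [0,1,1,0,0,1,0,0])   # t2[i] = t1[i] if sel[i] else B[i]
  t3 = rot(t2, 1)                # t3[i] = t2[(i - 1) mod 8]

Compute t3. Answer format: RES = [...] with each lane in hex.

RES = [0xb8, 0x2f, 0x5b, 0x5d, 0x3a, 0x14, 0x95, 0x8b]

t0 = [0x77, 0x4d, 0xb8, 0x3a, 0x5b, 0x5d, 0x95, 0x61]
t1 = [0x5b, 0x5b, 0x5d, 0x5d, 0x95, 0x95, 0x61, 0x61]
t2 = [0x2f, 0x5b, 0x5d, 0x3a, 0x14, 0x95, 0x8b, 0xb8]
t3 = [0xb8, 0x2f, 0x5b, 0x5d, 0x3a, 0x14, 0x95, 0x8b]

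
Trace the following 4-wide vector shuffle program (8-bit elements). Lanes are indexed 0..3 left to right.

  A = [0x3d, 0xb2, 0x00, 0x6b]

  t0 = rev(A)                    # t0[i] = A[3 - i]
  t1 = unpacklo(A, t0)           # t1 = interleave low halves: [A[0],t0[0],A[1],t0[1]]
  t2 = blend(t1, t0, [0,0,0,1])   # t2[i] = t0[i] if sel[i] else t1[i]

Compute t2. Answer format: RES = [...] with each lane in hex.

  t0: 6b 00 b2 3d
  t1: 3d 6b b2 00
  t2: 3d 6b b2 3d

RES = [0x3d, 0x6b, 0xb2, 0x3d]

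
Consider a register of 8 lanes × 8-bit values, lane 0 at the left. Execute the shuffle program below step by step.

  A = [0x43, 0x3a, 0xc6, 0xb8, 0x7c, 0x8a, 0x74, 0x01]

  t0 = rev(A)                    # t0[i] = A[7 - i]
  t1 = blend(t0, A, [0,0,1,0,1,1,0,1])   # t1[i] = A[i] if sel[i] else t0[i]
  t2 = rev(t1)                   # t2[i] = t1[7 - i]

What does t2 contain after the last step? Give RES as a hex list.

  t0: 01 74 8a 7c b8 c6 3a 43
  t1: 01 74 c6 7c 7c 8a 3a 01
  t2: 01 3a 8a 7c 7c c6 74 01

RES = [ 0x01  0x3a  0x8a  0x7c  0x7c  0xc6  0x74  0x01 ]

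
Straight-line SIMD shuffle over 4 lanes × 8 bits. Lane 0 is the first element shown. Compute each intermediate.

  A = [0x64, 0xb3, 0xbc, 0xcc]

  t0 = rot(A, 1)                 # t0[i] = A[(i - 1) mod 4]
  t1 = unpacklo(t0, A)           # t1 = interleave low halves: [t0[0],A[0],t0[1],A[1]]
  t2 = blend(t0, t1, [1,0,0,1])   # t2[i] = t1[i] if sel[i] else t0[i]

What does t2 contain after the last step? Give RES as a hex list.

  t0: cc 64 b3 bc
  t1: cc 64 64 b3
  t2: cc 64 b3 b3

RES = [0xcc, 0x64, 0xb3, 0xb3]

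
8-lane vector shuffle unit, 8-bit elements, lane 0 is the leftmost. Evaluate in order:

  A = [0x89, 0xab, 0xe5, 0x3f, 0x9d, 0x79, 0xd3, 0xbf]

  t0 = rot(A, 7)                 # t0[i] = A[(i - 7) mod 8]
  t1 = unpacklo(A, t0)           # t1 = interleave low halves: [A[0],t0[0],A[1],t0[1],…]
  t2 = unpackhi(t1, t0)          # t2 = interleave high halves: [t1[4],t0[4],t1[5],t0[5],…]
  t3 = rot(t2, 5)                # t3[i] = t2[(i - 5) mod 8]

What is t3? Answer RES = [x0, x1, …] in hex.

  t0: ab e5 3f 9d 79 d3 bf 89
  t1: 89 ab ab e5 e5 3f 3f 9d
  t2: e5 79 3f d3 3f bf 9d 89
  t3: d3 3f bf 9d 89 e5 79 3f

RES = [ 0xd3  0x3f  0xbf  0x9d  0x89  0xe5  0x79  0x3f ]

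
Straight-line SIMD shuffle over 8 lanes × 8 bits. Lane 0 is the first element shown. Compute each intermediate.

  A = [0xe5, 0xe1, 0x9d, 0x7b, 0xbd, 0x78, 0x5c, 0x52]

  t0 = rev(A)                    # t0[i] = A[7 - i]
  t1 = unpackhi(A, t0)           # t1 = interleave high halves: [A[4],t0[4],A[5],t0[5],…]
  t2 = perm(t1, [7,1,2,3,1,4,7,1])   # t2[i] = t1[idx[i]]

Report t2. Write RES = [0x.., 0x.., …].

RES = [0xe5, 0x7b, 0x78, 0x9d, 0x7b, 0x5c, 0xe5, 0x7b]

→ t0 |52|5c|78|bd|7b|9d|e1|e5|
→ t1 |bd|7b|78|9d|5c|e1|52|e5|
→ t2 |e5|7b|78|9d|7b|5c|e5|7b|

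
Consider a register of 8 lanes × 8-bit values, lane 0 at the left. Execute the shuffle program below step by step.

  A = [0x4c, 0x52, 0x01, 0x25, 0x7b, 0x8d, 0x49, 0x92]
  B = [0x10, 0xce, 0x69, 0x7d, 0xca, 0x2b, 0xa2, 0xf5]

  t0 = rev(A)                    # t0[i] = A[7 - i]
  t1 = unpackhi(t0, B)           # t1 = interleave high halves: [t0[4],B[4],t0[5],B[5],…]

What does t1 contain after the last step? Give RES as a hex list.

t0 = [0x92, 0x49, 0x8d, 0x7b, 0x25, 0x01, 0x52, 0x4c]
t1 = [0x25, 0xca, 0x01, 0x2b, 0x52, 0xa2, 0x4c, 0xf5]

RES = [ 0x25  0xca  0x01  0x2b  0x52  0xa2  0x4c  0xf5 ]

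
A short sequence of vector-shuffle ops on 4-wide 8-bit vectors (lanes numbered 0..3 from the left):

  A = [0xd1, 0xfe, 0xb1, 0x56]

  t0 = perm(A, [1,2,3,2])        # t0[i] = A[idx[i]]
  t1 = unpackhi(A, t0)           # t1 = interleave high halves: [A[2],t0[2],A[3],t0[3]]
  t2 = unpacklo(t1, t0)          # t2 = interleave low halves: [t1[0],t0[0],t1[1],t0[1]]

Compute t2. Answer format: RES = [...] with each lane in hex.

RES = [ 0xb1  0xfe  0x56  0xb1 ]

t0 = [0xfe, 0xb1, 0x56, 0xb1]
t1 = [0xb1, 0x56, 0x56, 0xb1]
t2 = [0xb1, 0xfe, 0x56, 0xb1]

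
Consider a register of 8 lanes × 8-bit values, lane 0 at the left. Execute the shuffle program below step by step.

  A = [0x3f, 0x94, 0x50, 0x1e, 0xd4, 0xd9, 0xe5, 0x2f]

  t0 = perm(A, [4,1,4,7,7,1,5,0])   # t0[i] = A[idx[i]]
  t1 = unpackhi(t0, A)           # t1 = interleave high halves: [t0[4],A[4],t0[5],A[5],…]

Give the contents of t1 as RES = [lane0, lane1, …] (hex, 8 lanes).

RES = [0x2f, 0xd4, 0x94, 0xd9, 0xd9, 0xe5, 0x3f, 0x2f]

t0 = [0xd4, 0x94, 0xd4, 0x2f, 0x2f, 0x94, 0xd9, 0x3f]
t1 = [0x2f, 0xd4, 0x94, 0xd9, 0xd9, 0xe5, 0x3f, 0x2f]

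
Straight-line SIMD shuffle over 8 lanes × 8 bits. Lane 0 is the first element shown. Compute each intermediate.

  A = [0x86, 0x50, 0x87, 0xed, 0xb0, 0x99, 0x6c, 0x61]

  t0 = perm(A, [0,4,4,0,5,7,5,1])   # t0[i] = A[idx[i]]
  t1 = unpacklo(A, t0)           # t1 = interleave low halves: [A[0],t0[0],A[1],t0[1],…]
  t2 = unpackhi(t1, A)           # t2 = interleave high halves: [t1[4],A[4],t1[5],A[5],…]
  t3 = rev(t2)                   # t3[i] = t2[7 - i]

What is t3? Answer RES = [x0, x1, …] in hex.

RES = [0x61, 0x86, 0x6c, 0xed, 0x99, 0xb0, 0xb0, 0x87]

  t0: 86 b0 b0 86 99 61 99 50
  t1: 86 86 50 b0 87 b0 ed 86
  t2: 87 b0 b0 99 ed 6c 86 61
  t3: 61 86 6c ed 99 b0 b0 87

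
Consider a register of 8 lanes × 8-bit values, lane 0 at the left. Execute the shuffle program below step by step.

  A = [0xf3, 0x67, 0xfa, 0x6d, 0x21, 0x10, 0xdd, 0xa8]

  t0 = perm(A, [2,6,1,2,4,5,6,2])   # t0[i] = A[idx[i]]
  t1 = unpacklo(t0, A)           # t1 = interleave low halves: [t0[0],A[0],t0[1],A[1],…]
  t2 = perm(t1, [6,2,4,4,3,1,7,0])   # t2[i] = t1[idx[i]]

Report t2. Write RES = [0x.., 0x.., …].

RES = [0xfa, 0xdd, 0x67, 0x67, 0x67, 0xf3, 0x6d, 0xfa]

→ t0 |fa|dd|67|fa|21|10|dd|fa|
→ t1 |fa|f3|dd|67|67|fa|fa|6d|
→ t2 |fa|dd|67|67|67|f3|6d|fa|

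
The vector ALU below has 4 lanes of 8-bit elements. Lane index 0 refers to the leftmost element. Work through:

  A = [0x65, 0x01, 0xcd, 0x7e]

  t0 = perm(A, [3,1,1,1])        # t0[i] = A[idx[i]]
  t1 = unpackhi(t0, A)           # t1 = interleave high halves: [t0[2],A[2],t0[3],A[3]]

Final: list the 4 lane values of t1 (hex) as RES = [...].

RES = [ 0x01  0xcd  0x01  0x7e ]

t0 = [0x7e, 0x01, 0x01, 0x01]
t1 = [0x01, 0xcd, 0x01, 0x7e]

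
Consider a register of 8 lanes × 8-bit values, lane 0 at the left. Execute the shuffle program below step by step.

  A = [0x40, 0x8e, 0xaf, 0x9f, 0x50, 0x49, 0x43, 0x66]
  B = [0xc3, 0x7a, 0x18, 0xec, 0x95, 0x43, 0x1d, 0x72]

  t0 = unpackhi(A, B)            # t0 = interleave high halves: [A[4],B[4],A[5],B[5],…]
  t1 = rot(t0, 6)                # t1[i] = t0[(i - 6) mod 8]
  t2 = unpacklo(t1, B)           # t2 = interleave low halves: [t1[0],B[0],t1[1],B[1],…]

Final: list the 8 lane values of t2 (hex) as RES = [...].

  t0: 50 95 49 43 43 1d 66 72
  t1: 49 43 43 1d 66 72 50 95
  t2: 49 c3 43 7a 43 18 1d ec

RES = [ 0x49  0xc3  0x43  0x7a  0x43  0x18  0x1d  0xec ]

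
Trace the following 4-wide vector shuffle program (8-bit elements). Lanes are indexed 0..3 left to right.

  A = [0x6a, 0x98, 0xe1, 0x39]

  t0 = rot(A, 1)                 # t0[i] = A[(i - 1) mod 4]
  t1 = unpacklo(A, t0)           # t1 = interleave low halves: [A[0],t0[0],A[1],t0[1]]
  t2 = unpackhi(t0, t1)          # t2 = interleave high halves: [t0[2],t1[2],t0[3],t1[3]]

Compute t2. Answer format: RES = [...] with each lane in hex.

t0 = [0x39, 0x6a, 0x98, 0xe1]
t1 = [0x6a, 0x39, 0x98, 0x6a]
t2 = [0x98, 0x98, 0xe1, 0x6a]

RES = [0x98, 0x98, 0xe1, 0x6a]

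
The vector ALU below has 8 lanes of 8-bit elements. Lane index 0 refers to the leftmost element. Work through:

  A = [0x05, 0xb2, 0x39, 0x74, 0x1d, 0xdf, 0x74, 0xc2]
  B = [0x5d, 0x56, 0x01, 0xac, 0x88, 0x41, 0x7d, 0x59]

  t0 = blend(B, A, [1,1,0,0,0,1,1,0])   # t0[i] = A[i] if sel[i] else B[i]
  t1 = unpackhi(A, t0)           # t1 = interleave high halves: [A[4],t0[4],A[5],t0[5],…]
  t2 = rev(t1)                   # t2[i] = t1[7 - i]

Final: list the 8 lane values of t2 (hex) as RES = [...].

→ t0 |05|b2|01|ac|88|df|74|59|
→ t1 |1d|88|df|df|74|74|c2|59|
→ t2 |59|c2|74|74|df|df|88|1d|

RES = [0x59, 0xc2, 0x74, 0x74, 0xdf, 0xdf, 0x88, 0x1d]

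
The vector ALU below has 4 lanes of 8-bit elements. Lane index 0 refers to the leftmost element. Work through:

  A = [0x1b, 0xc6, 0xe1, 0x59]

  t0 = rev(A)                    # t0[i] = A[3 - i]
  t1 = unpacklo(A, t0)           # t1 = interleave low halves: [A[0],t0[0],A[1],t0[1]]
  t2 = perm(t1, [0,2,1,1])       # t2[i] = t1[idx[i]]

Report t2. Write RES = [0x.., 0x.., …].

→ t0 |59|e1|c6|1b|
→ t1 |1b|59|c6|e1|
→ t2 |1b|c6|59|59|

RES = [ 0x1b  0xc6  0x59  0x59 ]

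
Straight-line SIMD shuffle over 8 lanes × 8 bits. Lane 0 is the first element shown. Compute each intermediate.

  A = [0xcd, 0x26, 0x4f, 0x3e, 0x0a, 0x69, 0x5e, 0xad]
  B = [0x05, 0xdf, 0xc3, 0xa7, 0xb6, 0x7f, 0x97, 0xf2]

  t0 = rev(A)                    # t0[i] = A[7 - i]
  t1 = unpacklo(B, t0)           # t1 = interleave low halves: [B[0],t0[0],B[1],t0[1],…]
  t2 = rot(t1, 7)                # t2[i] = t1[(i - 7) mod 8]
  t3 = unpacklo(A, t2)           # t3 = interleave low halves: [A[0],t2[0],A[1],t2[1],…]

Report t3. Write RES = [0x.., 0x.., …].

RES = [ 0xcd  0xad  0x26  0xdf  0x4f  0x5e  0x3e  0xc3 ]

t0 = [0xad, 0x5e, 0x69, 0x0a, 0x3e, 0x4f, 0x26, 0xcd]
t1 = [0x05, 0xad, 0xdf, 0x5e, 0xc3, 0x69, 0xa7, 0x0a]
t2 = [0xad, 0xdf, 0x5e, 0xc3, 0x69, 0xa7, 0x0a, 0x05]
t3 = [0xcd, 0xad, 0x26, 0xdf, 0x4f, 0x5e, 0x3e, 0xc3]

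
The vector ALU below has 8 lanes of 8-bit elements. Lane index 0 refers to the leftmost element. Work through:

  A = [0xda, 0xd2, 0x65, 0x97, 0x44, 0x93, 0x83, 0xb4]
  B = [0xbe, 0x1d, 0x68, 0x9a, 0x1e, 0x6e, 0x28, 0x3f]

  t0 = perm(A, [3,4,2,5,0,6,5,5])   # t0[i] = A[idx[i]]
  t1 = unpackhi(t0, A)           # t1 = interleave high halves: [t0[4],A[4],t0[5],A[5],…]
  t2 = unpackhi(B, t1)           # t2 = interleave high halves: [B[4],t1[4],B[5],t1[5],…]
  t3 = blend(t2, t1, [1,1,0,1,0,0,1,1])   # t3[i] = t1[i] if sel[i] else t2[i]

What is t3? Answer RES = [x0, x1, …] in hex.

  t0: 97 44 65 93 da 83 93 93
  t1: da 44 83 93 93 83 93 b4
  t2: 1e 93 6e 83 28 93 3f b4
  t3: da 44 6e 93 28 93 93 b4

RES = [ 0xda  0x44  0x6e  0x93  0x28  0x93  0x93  0xb4 ]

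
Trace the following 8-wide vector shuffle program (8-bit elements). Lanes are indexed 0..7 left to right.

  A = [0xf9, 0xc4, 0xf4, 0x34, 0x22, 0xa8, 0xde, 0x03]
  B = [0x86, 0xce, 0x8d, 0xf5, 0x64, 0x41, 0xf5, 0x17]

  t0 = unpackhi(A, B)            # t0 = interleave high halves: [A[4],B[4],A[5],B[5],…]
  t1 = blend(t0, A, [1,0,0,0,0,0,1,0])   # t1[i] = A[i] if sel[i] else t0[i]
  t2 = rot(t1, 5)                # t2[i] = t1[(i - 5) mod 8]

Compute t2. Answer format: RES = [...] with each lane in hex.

RES = [0x41, 0xde, 0xf5, 0xde, 0x17, 0xf9, 0x64, 0xa8]

  t0: 22 64 a8 41 de f5 03 17
  t1: f9 64 a8 41 de f5 de 17
  t2: 41 de f5 de 17 f9 64 a8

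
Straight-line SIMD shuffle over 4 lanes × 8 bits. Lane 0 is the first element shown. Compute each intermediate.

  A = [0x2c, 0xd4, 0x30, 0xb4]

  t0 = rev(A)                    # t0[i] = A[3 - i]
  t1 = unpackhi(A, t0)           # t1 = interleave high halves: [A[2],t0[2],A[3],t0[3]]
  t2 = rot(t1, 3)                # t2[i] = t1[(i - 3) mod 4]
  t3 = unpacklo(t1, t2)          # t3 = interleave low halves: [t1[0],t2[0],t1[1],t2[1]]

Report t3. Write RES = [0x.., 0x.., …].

RES = [0x30, 0xd4, 0xd4, 0xb4]

→ t0 |b4|30|d4|2c|
→ t1 |30|d4|b4|2c|
→ t2 |d4|b4|2c|30|
→ t3 |30|d4|d4|b4|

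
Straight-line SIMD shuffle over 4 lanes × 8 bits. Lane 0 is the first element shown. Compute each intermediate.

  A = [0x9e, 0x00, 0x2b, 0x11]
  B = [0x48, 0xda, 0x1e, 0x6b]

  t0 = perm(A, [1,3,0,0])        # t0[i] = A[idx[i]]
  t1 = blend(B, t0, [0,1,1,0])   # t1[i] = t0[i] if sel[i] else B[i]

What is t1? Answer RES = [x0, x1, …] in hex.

RES = [ 0x48  0x11  0x9e  0x6b ]

→ t0 |00|11|9e|9e|
→ t1 |48|11|9e|6b|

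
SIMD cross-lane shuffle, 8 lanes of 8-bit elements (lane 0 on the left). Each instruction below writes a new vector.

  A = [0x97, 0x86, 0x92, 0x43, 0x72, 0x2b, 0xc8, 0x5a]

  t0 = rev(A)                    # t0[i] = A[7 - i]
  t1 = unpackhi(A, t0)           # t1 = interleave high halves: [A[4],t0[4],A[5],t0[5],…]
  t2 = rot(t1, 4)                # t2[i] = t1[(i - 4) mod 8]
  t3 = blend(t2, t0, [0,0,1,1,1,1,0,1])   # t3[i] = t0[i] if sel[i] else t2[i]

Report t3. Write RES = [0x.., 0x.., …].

RES = [0xc8, 0x86, 0x2b, 0x72, 0x43, 0x92, 0x2b, 0x97]

  t0: 5a c8 2b 72 43 92 86 97
  t1: 72 43 2b 92 c8 86 5a 97
  t2: c8 86 5a 97 72 43 2b 92
  t3: c8 86 2b 72 43 92 2b 97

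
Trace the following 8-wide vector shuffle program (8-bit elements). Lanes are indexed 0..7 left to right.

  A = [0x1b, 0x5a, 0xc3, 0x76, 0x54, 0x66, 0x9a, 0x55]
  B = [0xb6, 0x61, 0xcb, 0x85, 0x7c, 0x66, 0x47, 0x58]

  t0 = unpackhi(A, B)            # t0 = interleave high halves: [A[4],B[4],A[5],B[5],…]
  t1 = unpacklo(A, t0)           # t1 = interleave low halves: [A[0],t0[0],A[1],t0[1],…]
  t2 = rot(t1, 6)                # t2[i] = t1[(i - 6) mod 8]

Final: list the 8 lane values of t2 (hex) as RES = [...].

  t0: 54 7c 66 66 9a 47 55 58
  t1: 1b 54 5a 7c c3 66 76 66
  t2: 5a 7c c3 66 76 66 1b 54

RES = [0x5a, 0x7c, 0xc3, 0x66, 0x76, 0x66, 0x1b, 0x54]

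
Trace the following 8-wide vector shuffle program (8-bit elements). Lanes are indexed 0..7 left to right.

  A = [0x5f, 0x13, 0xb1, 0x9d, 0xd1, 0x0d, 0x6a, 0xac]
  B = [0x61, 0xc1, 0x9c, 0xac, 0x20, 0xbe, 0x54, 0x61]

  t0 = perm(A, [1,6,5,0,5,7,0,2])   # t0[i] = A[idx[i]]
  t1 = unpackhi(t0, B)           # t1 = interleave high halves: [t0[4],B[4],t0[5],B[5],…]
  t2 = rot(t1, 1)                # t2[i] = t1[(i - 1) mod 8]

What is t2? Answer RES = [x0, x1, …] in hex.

RES = [0x61, 0x0d, 0x20, 0xac, 0xbe, 0x5f, 0x54, 0xb1]

t0 = [0x13, 0x6a, 0x0d, 0x5f, 0x0d, 0xac, 0x5f, 0xb1]
t1 = [0x0d, 0x20, 0xac, 0xbe, 0x5f, 0x54, 0xb1, 0x61]
t2 = [0x61, 0x0d, 0x20, 0xac, 0xbe, 0x5f, 0x54, 0xb1]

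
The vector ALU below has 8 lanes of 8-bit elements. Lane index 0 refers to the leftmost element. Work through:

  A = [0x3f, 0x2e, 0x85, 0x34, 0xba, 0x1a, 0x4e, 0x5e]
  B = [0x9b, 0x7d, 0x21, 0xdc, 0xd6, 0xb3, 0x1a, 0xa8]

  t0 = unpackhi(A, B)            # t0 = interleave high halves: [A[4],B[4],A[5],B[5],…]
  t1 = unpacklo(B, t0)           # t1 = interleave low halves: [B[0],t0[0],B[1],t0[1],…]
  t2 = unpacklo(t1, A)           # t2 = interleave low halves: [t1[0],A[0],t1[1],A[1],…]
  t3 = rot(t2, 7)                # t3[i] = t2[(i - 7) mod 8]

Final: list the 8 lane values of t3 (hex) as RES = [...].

RES = [0x3f, 0xba, 0x2e, 0x7d, 0x85, 0xd6, 0x34, 0x9b]

t0 = [0xba, 0xd6, 0x1a, 0xb3, 0x4e, 0x1a, 0x5e, 0xa8]
t1 = [0x9b, 0xba, 0x7d, 0xd6, 0x21, 0x1a, 0xdc, 0xb3]
t2 = [0x9b, 0x3f, 0xba, 0x2e, 0x7d, 0x85, 0xd6, 0x34]
t3 = [0x3f, 0xba, 0x2e, 0x7d, 0x85, 0xd6, 0x34, 0x9b]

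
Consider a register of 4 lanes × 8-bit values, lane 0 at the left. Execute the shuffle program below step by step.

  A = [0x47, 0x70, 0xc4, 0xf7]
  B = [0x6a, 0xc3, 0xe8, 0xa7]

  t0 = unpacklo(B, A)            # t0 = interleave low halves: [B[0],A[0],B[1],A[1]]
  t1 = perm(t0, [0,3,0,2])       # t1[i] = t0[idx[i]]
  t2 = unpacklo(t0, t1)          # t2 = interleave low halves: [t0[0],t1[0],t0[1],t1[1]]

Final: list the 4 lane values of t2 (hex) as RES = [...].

RES = [0x6a, 0x6a, 0x47, 0x70]

t0 = [0x6a, 0x47, 0xc3, 0x70]
t1 = [0x6a, 0x70, 0x6a, 0xc3]
t2 = [0x6a, 0x6a, 0x47, 0x70]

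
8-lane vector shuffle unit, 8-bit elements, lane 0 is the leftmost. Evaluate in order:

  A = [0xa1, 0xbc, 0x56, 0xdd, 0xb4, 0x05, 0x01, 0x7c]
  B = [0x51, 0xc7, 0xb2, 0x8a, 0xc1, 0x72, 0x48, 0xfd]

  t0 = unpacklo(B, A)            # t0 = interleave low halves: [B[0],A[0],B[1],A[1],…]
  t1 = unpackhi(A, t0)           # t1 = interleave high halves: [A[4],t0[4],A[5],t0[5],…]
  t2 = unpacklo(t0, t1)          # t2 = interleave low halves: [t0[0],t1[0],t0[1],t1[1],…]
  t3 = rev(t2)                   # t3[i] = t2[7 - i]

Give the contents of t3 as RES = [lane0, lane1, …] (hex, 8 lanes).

  t0: 51 a1 c7 bc b2 56 8a dd
  t1: b4 b2 05 56 01 8a 7c dd
  t2: 51 b4 a1 b2 c7 05 bc 56
  t3: 56 bc 05 c7 b2 a1 b4 51

RES = [0x56, 0xbc, 0x05, 0xc7, 0xb2, 0xa1, 0xb4, 0x51]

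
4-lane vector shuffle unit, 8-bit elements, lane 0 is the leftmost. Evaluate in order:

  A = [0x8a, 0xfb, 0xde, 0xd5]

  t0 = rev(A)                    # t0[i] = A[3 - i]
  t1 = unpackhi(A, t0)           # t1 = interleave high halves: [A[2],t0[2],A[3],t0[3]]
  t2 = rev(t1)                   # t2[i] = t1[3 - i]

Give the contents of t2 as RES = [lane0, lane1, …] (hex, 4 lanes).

RES = [0x8a, 0xd5, 0xfb, 0xde]

→ t0 |d5|de|fb|8a|
→ t1 |de|fb|d5|8a|
→ t2 |8a|d5|fb|de|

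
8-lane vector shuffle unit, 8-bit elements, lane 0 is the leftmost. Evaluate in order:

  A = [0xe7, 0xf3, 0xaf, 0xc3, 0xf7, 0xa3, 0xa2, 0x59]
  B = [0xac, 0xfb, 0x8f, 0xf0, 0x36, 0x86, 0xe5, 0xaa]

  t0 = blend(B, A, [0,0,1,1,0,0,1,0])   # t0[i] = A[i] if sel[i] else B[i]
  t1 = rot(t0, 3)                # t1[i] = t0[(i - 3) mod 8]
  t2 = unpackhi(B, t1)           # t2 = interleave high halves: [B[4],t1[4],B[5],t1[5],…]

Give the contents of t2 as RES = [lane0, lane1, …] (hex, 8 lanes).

→ t0 |ac|fb|af|c3|36|86|a2|aa|
→ t1 |86|a2|aa|ac|fb|af|c3|36|
→ t2 |36|fb|86|af|e5|c3|aa|36|

RES = [0x36, 0xfb, 0x86, 0xaf, 0xe5, 0xc3, 0xaa, 0x36]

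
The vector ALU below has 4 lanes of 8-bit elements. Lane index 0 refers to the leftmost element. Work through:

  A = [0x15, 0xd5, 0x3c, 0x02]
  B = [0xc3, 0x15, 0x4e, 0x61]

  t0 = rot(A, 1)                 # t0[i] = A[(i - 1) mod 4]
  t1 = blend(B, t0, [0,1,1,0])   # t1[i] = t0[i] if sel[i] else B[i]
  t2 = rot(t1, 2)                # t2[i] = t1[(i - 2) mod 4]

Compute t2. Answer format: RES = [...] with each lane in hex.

RES = [ 0xd5  0x61  0xc3  0x15 ]

→ t0 |02|15|d5|3c|
→ t1 |c3|15|d5|61|
→ t2 |d5|61|c3|15|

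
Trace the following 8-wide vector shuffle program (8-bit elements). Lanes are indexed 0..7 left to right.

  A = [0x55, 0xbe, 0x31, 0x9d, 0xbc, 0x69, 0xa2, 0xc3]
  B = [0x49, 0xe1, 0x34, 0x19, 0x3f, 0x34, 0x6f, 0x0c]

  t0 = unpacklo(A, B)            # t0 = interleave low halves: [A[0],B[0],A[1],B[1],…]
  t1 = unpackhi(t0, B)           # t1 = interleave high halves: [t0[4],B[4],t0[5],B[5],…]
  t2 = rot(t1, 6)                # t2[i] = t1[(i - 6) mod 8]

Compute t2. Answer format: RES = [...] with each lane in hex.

RES = [ 0x34  0x34  0x9d  0x6f  0x19  0x0c  0x31  0x3f ]

t0 = [0x55, 0x49, 0xbe, 0xe1, 0x31, 0x34, 0x9d, 0x19]
t1 = [0x31, 0x3f, 0x34, 0x34, 0x9d, 0x6f, 0x19, 0x0c]
t2 = [0x34, 0x34, 0x9d, 0x6f, 0x19, 0x0c, 0x31, 0x3f]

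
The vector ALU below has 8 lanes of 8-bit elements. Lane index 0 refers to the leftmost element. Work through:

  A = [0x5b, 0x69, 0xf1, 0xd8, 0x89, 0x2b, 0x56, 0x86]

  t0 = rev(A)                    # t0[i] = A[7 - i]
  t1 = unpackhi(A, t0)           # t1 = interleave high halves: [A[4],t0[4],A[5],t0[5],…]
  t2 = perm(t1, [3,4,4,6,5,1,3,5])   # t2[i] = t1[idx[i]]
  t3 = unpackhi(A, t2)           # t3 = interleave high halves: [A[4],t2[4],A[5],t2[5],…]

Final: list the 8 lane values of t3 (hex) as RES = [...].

t0 = [0x86, 0x56, 0x2b, 0x89, 0xd8, 0xf1, 0x69, 0x5b]
t1 = [0x89, 0xd8, 0x2b, 0xf1, 0x56, 0x69, 0x86, 0x5b]
t2 = [0xf1, 0x56, 0x56, 0x86, 0x69, 0xd8, 0xf1, 0x69]
t3 = [0x89, 0x69, 0x2b, 0xd8, 0x56, 0xf1, 0x86, 0x69]

RES = [0x89, 0x69, 0x2b, 0xd8, 0x56, 0xf1, 0x86, 0x69]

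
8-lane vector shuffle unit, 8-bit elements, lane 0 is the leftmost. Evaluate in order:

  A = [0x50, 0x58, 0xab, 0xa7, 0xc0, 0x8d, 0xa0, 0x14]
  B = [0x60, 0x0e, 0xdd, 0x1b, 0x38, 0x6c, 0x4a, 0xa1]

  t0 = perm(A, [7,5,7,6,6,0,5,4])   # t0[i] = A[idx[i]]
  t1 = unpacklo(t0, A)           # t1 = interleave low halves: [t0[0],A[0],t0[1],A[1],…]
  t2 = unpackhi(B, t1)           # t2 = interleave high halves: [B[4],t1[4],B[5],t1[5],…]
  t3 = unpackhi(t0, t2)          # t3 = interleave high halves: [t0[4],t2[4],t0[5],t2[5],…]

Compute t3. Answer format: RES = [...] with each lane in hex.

RES = [0xa0, 0x4a, 0x50, 0xa0, 0x8d, 0xa1, 0xc0, 0xa7]

t0 = [0x14, 0x8d, 0x14, 0xa0, 0xa0, 0x50, 0x8d, 0xc0]
t1 = [0x14, 0x50, 0x8d, 0x58, 0x14, 0xab, 0xa0, 0xa7]
t2 = [0x38, 0x14, 0x6c, 0xab, 0x4a, 0xa0, 0xa1, 0xa7]
t3 = [0xa0, 0x4a, 0x50, 0xa0, 0x8d, 0xa1, 0xc0, 0xa7]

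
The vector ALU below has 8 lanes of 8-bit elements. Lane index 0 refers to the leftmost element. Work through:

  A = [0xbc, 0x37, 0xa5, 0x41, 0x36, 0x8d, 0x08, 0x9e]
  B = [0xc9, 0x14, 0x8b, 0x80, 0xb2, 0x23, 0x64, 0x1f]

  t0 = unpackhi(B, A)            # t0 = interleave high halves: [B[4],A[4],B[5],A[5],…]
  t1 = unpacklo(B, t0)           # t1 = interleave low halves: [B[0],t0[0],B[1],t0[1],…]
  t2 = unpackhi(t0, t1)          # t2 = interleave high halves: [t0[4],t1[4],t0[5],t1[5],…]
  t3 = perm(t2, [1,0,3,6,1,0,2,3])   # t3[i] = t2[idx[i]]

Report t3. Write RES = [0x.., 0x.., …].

→ t0 |b2|36|23|8d|64|08|1f|9e|
→ t1 |c9|b2|14|36|8b|23|80|8d|
→ t2 |64|8b|08|23|1f|80|9e|8d|
→ t3 |8b|64|23|9e|8b|64|08|23|

RES = [0x8b, 0x64, 0x23, 0x9e, 0x8b, 0x64, 0x08, 0x23]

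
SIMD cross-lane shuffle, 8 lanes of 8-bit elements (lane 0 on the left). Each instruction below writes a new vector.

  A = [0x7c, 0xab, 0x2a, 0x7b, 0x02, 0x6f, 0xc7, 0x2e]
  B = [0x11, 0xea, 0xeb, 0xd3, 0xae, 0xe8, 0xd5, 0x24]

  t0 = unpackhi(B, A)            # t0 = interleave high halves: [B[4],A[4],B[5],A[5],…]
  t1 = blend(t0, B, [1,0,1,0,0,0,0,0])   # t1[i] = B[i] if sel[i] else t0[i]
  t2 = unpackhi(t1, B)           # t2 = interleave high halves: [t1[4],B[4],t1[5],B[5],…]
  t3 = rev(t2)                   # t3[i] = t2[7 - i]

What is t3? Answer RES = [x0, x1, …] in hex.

  t0: ae 02 e8 6f d5 c7 24 2e
  t1: 11 02 eb 6f d5 c7 24 2e
  t2: d5 ae c7 e8 24 d5 2e 24
  t3: 24 2e d5 24 e8 c7 ae d5

RES = [0x24, 0x2e, 0xd5, 0x24, 0xe8, 0xc7, 0xae, 0xd5]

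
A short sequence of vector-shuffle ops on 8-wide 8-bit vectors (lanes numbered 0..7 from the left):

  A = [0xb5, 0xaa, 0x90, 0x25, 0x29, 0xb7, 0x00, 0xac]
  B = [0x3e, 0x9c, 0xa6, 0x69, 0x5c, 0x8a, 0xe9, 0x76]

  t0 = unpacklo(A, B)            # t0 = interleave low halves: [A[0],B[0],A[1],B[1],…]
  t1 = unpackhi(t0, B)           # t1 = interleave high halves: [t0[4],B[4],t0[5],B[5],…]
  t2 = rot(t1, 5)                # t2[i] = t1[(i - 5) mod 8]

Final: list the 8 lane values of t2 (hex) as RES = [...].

→ t0 |b5|3e|aa|9c|90|a6|25|69|
→ t1 |90|5c|a6|8a|25|e9|69|76|
→ t2 |8a|25|e9|69|76|90|5c|a6|

RES = [0x8a, 0x25, 0xe9, 0x69, 0x76, 0x90, 0x5c, 0xa6]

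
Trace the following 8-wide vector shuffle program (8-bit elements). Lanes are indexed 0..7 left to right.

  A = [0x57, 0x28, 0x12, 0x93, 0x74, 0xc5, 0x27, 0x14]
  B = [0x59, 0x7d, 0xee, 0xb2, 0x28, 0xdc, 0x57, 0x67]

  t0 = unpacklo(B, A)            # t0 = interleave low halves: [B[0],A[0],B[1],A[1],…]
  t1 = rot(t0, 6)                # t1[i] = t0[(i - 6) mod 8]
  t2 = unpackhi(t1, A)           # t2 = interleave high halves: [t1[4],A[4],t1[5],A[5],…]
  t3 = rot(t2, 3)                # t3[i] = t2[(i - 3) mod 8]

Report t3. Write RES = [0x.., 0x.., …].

RES = [0x27, 0x57, 0x14, 0xb2, 0x74, 0x93, 0xc5, 0x59]

t0 = [0x59, 0x57, 0x7d, 0x28, 0xee, 0x12, 0xb2, 0x93]
t1 = [0x7d, 0x28, 0xee, 0x12, 0xb2, 0x93, 0x59, 0x57]
t2 = [0xb2, 0x74, 0x93, 0xc5, 0x59, 0x27, 0x57, 0x14]
t3 = [0x27, 0x57, 0x14, 0xb2, 0x74, 0x93, 0xc5, 0x59]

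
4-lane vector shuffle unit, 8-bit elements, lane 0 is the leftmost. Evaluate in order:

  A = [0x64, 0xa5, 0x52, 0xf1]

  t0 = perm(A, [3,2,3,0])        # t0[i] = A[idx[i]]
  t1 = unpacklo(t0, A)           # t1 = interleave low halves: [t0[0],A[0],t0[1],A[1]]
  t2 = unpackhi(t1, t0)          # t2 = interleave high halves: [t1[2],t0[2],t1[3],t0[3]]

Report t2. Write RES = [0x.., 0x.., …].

→ t0 |f1|52|f1|64|
→ t1 |f1|64|52|a5|
→ t2 |52|f1|a5|64|

RES = [0x52, 0xf1, 0xa5, 0x64]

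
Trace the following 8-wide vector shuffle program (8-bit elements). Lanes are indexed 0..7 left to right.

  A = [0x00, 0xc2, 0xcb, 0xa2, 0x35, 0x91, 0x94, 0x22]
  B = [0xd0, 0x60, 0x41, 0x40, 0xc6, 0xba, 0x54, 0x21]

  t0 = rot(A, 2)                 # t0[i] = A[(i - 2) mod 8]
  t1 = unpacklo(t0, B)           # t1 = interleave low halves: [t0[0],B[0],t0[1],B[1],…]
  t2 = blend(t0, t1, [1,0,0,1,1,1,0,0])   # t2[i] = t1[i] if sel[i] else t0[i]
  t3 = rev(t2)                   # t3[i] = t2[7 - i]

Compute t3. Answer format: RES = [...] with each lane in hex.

→ t0 |94|22|00|c2|cb|a2|35|91|
→ t1 |94|d0|22|60|00|41|c2|40|
→ t2 |94|22|00|60|00|41|35|91|
→ t3 |91|35|41|00|60|00|22|94|

RES = [ 0x91  0x35  0x41  0x00  0x60  0x00  0x22  0x94 ]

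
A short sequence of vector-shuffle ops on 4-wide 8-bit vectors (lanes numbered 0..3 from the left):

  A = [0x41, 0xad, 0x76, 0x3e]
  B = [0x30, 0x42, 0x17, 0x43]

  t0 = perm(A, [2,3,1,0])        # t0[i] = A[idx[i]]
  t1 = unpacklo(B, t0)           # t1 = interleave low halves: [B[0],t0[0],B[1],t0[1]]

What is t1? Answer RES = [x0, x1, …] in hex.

  t0: 76 3e ad 41
  t1: 30 76 42 3e

RES = [ 0x30  0x76  0x42  0x3e ]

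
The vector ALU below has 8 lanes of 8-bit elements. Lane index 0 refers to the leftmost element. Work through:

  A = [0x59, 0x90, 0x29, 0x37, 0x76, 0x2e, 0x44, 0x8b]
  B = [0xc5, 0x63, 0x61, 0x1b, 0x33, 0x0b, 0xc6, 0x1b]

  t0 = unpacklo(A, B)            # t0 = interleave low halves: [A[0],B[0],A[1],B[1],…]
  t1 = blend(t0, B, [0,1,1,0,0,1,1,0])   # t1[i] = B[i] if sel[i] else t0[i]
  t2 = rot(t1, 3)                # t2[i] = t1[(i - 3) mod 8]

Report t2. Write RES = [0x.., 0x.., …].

  t0: 59 c5 90 63 29 61 37 1b
  t1: 59 63 61 63 29 0b c6 1b
  t2: 0b c6 1b 59 63 61 63 29

RES = [ 0x0b  0xc6  0x1b  0x59  0x63  0x61  0x63  0x29 ]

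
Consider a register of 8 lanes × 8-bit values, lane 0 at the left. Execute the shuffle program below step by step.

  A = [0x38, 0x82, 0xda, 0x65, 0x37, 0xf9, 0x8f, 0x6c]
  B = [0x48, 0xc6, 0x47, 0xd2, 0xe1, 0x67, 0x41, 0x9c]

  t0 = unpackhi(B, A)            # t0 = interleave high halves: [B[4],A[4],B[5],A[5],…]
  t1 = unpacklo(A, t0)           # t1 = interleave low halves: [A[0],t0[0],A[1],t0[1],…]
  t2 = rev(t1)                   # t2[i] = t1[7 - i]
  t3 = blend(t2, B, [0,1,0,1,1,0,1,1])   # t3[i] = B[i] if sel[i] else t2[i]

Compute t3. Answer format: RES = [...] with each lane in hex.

RES = [ 0xf9  0xc6  0x67  0xd2  0xe1  0x82  0x41  0x9c ]

t0 = [0xe1, 0x37, 0x67, 0xf9, 0x41, 0x8f, 0x9c, 0x6c]
t1 = [0x38, 0xe1, 0x82, 0x37, 0xda, 0x67, 0x65, 0xf9]
t2 = [0xf9, 0x65, 0x67, 0xda, 0x37, 0x82, 0xe1, 0x38]
t3 = [0xf9, 0xc6, 0x67, 0xd2, 0xe1, 0x82, 0x41, 0x9c]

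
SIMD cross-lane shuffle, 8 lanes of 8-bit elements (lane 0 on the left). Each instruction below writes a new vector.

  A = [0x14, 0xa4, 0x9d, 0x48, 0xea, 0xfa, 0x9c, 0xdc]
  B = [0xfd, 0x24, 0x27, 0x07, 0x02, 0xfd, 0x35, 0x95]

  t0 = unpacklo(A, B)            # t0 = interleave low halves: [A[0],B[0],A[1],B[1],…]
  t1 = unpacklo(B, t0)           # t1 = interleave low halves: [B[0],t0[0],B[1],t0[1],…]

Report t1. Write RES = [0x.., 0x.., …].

  t0: 14 fd a4 24 9d 27 48 07
  t1: fd 14 24 fd 27 a4 07 24

RES = [0xfd, 0x14, 0x24, 0xfd, 0x27, 0xa4, 0x07, 0x24]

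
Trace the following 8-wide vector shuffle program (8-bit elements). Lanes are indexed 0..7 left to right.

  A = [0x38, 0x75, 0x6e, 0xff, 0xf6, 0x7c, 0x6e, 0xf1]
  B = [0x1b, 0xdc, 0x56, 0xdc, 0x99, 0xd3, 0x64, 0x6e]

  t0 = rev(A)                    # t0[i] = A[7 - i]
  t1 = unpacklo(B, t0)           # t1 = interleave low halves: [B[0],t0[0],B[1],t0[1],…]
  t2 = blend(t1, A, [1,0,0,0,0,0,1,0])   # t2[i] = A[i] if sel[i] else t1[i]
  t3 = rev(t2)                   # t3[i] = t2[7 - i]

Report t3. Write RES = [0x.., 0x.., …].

RES = [0xf6, 0x6e, 0x7c, 0x56, 0x6e, 0xdc, 0xf1, 0x38]

t0 = [0xf1, 0x6e, 0x7c, 0xf6, 0xff, 0x6e, 0x75, 0x38]
t1 = [0x1b, 0xf1, 0xdc, 0x6e, 0x56, 0x7c, 0xdc, 0xf6]
t2 = [0x38, 0xf1, 0xdc, 0x6e, 0x56, 0x7c, 0x6e, 0xf6]
t3 = [0xf6, 0x6e, 0x7c, 0x56, 0x6e, 0xdc, 0xf1, 0x38]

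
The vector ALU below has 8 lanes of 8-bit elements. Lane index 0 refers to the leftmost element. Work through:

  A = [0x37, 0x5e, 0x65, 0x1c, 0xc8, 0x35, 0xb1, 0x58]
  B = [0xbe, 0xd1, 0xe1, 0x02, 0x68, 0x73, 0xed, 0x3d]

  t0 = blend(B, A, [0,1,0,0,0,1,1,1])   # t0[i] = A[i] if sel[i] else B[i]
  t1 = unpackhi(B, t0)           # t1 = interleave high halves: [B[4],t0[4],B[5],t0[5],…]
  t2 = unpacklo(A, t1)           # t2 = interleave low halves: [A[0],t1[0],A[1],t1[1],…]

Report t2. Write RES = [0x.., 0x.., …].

RES = [0x37, 0x68, 0x5e, 0x68, 0x65, 0x73, 0x1c, 0x35]

  t0: be 5e e1 02 68 35 b1 58
  t1: 68 68 73 35 ed b1 3d 58
  t2: 37 68 5e 68 65 73 1c 35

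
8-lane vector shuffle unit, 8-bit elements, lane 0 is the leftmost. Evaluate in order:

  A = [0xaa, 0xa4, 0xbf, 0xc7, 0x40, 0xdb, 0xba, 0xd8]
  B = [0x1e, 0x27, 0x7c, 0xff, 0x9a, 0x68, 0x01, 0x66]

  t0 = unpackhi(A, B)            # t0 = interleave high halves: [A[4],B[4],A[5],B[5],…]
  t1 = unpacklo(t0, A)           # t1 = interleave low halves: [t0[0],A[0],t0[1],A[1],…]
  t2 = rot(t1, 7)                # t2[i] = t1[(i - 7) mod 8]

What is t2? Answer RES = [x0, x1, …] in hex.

t0 = [0x40, 0x9a, 0xdb, 0x68, 0xba, 0x01, 0xd8, 0x66]
t1 = [0x40, 0xaa, 0x9a, 0xa4, 0xdb, 0xbf, 0x68, 0xc7]
t2 = [0xaa, 0x9a, 0xa4, 0xdb, 0xbf, 0x68, 0xc7, 0x40]

RES = [0xaa, 0x9a, 0xa4, 0xdb, 0xbf, 0x68, 0xc7, 0x40]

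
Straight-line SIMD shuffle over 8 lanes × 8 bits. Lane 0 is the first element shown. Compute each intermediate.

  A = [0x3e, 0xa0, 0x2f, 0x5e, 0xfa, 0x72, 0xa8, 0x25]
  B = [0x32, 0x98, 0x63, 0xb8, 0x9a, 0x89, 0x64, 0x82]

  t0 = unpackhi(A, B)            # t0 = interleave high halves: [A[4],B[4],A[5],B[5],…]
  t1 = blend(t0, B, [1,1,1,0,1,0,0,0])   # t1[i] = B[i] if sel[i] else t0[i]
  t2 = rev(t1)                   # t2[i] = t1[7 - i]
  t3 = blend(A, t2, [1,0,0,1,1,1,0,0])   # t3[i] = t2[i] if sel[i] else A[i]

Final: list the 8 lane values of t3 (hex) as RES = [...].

RES = [0x82, 0xa0, 0x2f, 0x9a, 0x89, 0x63, 0xa8, 0x25]

  t0: fa 9a 72 89 a8 64 25 82
  t1: 32 98 63 89 9a 64 25 82
  t2: 82 25 64 9a 89 63 98 32
  t3: 82 a0 2f 9a 89 63 a8 25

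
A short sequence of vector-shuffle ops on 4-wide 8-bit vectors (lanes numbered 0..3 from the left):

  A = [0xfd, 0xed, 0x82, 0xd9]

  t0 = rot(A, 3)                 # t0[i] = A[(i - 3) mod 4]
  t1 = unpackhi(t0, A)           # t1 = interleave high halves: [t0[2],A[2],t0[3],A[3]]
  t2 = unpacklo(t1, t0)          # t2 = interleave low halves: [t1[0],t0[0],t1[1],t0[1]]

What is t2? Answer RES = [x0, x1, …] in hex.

  t0: ed 82 d9 fd
  t1: d9 82 fd d9
  t2: d9 ed 82 82

RES = [0xd9, 0xed, 0x82, 0x82]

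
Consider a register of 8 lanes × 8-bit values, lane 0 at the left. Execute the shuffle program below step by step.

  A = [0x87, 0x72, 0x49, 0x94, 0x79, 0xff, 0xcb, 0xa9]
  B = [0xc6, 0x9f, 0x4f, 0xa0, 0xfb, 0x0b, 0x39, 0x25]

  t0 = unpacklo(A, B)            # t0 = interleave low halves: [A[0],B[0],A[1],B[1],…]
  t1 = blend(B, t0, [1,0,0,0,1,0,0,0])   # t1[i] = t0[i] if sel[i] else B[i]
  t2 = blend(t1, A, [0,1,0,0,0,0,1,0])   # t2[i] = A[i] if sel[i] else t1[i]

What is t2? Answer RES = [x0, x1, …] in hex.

RES = [ 0x87  0x72  0x4f  0xa0  0x49  0x0b  0xcb  0x25 ]

  t0: 87 c6 72 9f 49 4f 94 a0
  t1: 87 9f 4f a0 49 0b 39 25
  t2: 87 72 4f a0 49 0b cb 25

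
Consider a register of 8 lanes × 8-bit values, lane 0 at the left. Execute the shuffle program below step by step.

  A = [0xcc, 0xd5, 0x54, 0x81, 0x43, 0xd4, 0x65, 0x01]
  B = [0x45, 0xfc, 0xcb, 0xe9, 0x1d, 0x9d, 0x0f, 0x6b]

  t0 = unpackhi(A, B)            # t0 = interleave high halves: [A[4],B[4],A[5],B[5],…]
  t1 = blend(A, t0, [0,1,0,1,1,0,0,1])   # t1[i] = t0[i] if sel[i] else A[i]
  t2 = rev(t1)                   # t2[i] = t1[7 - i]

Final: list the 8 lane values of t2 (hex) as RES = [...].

RES = [0x6b, 0x65, 0xd4, 0x65, 0x9d, 0x54, 0x1d, 0xcc]

  t0: 43 1d d4 9d 65 0f 01 6b
  t1: cc 1d 54 9d 65 d4 65 6b
  t2: 6b 65 d4 65 9d 54 1d cc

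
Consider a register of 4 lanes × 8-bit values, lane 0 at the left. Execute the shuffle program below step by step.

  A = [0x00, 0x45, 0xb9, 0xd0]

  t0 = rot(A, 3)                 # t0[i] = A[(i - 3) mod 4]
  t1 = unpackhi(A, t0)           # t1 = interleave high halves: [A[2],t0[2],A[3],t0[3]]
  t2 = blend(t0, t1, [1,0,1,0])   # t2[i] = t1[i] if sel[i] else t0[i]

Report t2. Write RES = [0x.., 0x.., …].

  t0: 45 b9 d0 00
  t1: b9 d0 d0 00
  t2: b9 b9 d0 00

RES = [ 0xb9  0xb9  0xd0  0x00 ]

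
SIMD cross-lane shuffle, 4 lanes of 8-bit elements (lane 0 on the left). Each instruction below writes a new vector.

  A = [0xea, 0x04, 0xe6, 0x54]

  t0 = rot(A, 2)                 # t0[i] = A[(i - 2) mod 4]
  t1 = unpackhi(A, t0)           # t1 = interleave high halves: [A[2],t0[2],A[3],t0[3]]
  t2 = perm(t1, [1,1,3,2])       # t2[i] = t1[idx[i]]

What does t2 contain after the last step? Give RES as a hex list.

RES = [0xea, 0xea, 0x04, 0x54]

→ t0 |e6|54|ea|04|
→ t1 |e6|ea|54|04|
→ t2 |ea|ea|04|54|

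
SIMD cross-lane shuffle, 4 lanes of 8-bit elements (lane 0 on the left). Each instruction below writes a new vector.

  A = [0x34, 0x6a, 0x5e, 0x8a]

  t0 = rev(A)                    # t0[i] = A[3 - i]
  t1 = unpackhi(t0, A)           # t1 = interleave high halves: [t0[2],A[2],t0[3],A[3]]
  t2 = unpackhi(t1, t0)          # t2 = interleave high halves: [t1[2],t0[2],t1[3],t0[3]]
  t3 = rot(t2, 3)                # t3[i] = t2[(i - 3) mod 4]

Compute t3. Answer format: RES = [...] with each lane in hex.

RES = [ 0x6a  0x8a  0x34  0x34 ]

  t0: 8a 5e 6a 34
  t1: 6a 5e 34 8a
  t2: 34 6a 8a 34
  t3: 6a 8a 34 34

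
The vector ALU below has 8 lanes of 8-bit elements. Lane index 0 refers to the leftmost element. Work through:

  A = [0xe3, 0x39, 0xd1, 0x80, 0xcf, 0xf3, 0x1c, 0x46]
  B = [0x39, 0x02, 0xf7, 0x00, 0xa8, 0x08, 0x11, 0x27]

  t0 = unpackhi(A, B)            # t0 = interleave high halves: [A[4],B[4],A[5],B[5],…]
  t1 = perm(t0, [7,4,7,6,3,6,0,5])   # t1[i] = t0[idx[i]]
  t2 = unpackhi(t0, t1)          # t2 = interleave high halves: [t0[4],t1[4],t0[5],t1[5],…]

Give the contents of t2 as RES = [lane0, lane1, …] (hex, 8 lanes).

RES = [ 0x1c  0x08  0x11  0x46  0x46  0xcf  0x27  0x11 ]

t0 = [0xcf, 0xa8, 0xf3, 0x08, 0x1c, 0x11, 0x46, 0x27]
t1 = [0x27, 0x1c, 0x27, 0x46, 0x08, 0x46, 0xcf, 0x11]
t2 = [0x1c, 0x08, 0x11, 0x46, 0x46, 0xcf, 0x27, 0x11]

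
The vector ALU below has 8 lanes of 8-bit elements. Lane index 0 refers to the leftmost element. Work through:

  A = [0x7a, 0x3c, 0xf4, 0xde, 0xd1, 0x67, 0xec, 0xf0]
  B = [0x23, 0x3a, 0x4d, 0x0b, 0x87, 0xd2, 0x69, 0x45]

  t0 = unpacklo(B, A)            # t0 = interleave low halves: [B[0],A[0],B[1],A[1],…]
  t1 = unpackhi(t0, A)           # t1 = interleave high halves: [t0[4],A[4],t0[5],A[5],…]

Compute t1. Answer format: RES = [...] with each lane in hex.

RES = [ 0x4d  0xd1  0xf4  0x67  0x0b  0xec  0xde  0xf0 ]

  t0: 23 7a 3a 3c 4d f4 0b de
  t1: 4d d1 f4 67 0b ec de f0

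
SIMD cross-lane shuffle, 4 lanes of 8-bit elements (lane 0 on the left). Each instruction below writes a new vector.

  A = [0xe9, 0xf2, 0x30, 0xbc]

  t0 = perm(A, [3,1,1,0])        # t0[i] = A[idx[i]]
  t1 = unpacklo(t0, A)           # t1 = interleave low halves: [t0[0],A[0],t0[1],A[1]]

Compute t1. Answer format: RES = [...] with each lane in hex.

RES = [0xbc, 0xe9, 0xf2, 0xf2]

t0 = [0xbc, 0xf2, 0xf2, 0xe9]
t1 = [0xbc, 0xe9, 0xf2, 0xf2]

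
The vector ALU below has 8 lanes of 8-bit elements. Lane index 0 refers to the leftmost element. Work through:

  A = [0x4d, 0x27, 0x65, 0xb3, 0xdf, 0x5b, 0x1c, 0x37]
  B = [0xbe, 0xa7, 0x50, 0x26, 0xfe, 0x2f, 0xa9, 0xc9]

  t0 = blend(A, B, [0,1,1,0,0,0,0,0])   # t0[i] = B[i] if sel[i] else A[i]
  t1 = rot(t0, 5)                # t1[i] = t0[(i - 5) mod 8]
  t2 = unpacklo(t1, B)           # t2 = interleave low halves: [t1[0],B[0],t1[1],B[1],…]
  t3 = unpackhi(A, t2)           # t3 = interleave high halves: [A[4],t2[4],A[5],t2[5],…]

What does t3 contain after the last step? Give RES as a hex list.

RES = [0xdf, 0x5b, 0x5b, 0x50, 0x1c, 0x1c, 0x37, 0x26]

t0 = [0x4d, 0xa7, 0x50, 0xb3, 0xdf, 0x5b, 0x1c, 0x37]
t1 = [0xb3, 0xdf, 0x5b, 0x1c, 0x37, 0x4d, 0xa7, 0x50]
t2 = [0xb3, 0xbe, 0xdf, 0xa7, 0x5b, 0x50, 0x1c, 0x26]
t3 = [0xdf, 0x5b, 0x5b, 0x50, 0x1c, 0x1c, 0x37, 0x26]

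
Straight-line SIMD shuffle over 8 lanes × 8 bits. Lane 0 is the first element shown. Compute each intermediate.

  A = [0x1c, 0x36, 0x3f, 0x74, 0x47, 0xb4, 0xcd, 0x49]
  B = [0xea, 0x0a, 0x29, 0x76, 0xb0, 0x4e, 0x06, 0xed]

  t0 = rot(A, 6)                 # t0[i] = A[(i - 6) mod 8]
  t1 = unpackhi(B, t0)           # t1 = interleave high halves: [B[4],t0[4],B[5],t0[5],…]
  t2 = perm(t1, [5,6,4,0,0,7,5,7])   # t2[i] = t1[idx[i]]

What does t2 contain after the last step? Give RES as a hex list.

RES = [ 0x1c  0xed  0x06  0xb0  0xb0  0x36  0x1c  0x36 ]

t0 = [0x3f, 0x74, 0x47, 0xb4, 0xcd, 0x49, 0x1c, 0x36]
t1 = [0xb0, 0xcd, 0x4e, 0x49, 0x06, 0x1c, 0xed, 0x36]
t2 = [0x1c, 0xed, 0x06, 0xb0, 0xb0, 0x36, 0x1c, 0x36]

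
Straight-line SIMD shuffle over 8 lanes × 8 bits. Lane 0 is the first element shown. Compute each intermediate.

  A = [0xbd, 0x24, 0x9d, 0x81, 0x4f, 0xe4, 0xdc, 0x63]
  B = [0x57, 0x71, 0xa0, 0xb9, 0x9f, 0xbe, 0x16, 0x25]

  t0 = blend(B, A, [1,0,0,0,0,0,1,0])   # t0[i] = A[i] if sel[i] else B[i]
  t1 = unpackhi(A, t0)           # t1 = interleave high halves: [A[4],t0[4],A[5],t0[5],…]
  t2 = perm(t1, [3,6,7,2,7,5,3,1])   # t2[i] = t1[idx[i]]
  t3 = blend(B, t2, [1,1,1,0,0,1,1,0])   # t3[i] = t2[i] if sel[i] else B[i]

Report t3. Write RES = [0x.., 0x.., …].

RES = [ 0xbe  0x63  0x25  0xb9  0x9f  0xdc  0xbe  0x25 ]

→ t0 |bd|71|a0|b9|9f|be|dc|25|
→ t1 |4f|9f|e4|be|dc|dc|63|25|
→ t2 |be|63|25|e4|25|dc|be|9f|
→ t3 |be|63|25|b9|9f|dc|be|25|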